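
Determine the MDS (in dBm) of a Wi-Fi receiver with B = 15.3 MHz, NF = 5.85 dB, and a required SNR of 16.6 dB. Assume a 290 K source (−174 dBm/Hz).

Sensitivity = −174 + 10 log₁₀(B) + NF + SNR_min
= −174 + 71.85 + 5.85 + 16.6
= −79.70 dBm → −79.7 dBm

−79.7 dBm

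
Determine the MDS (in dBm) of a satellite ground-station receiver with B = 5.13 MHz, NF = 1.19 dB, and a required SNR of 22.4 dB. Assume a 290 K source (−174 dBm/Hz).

Sensitivity = −174 + 10 log₁₀(B) + NF + SNR_min
= −174 + 67.1 + 1.19 + 22.4
= −83.31 dBm → −83.3 dBm

−83.3 dBm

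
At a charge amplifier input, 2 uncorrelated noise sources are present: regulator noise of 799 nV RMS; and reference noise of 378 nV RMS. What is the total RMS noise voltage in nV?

884 nV

Uncorrelated sources add in power (mean-square): V_tot = √(ΣV_i²)
V_tot = √[(7.99×10⁻⁷)² + (3.78×10⁻⁷)²] = 8.84×10⁻⁷ V = 884 nV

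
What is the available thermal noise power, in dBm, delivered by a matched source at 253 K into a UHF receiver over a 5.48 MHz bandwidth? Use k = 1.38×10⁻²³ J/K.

P_n = kTB = 1.38×10⁻²³ × 253 × 5.48×10⁶ = 1.91×10⁻¹⁴ W
In dBm: 10 log₁₀(1.91×10⁻¹⁴ / 10⁻³) = −107.2 dBm

−107.2 dBm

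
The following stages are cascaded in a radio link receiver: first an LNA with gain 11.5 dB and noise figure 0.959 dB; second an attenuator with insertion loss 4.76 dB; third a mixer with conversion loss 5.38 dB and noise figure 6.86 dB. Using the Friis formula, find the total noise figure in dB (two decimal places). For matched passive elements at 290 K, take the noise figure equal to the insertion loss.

3.43 dB

Convert to linear (a loss of L dB is a gain of −L dB): F_i = 10^(NF_i/10), G_i = 10^(G_i,dB/10)
  Stage 1: F_1 = 10^(0.959/10) = 1.247, G_1 = 10^(11.5/10) = 14.13
  Stage 2: F_2 = 10^(4.76/10) = 2.992, G_2 = 10^(−4.76/10) = 0.3342
  Stage 3: F_3 = 10^(6.86/10) = 4.853, G_3 = 10^(−5.38/10) = 0.2897
Friis cascade:
  F = 1.247 + (2.992 − 1)/14.13 + (4.853 − 1)/4.721 = 2.204
NF = 10 log₁₀(2.204) = 3.43 dB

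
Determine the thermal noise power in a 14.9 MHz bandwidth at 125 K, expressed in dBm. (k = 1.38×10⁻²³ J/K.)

−105.9 dBm

P_n = kTB = 1.38×10⁻²³ × 125 × 1.49×10⁷ = 2.57×10⁻¹⁴ W
In dBm: 10 log₁₀(2.57×10⁻¹⁴ / 10⁻³) = −105.9 dBm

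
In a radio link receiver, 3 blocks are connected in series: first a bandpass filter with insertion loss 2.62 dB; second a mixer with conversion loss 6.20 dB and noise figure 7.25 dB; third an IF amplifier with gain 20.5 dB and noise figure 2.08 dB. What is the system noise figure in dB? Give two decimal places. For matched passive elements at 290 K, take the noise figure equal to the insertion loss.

Convert to linear (a loss of L dB is a gain of −L dB): F_i = 10^(NF_i/10), G_i = 10^(G_i,dB/10)
  Stage 1: F_1 = 10^(2.62/10) = 1.828, G_1 = 10^(−2.62/10) = 0.5470
  Stage 2: F_2 = 10^(7.25/10) = 5.309, G_2 = 10^(−6.20/10) = 0.2399
  Stage 3: F_3 = 10^(2.08/10) = 1.614, G_3 = 10^(20.5/10) = 112.2
Friis cascade:
  F = 1.828 + (5.309 − 1)/0.5470 + (1.614 − 1)/0.1312 = 14.39
NF = 10 log₁₀(14.39) = 11.58 dB

11.58 dB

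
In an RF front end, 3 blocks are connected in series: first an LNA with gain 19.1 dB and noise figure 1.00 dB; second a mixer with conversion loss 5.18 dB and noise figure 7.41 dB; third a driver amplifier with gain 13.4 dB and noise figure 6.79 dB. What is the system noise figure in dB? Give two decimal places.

Convert to linear (a loss of L dB is a gain of −L dB): F_i = 10^(NF_i/10), G_i = 10^(G_i,dB/10)
  Stage 1: F_1 = 10^(1.00/10) = 1.259, G_1 = 10^(19.1/10) = 81.28
  Stage 2: F_2 = 10^(7.41/10) = 5.508, G_2 = 10^(−5.18/10) = 0.3034
  Stage 3: F_3 = 10^(6.79/10) = 4.775, G_3 = 10^(13.4/10) = 21.88
Friis cascade:
  F = 1.259 + (5.508 − 1)/81.28 + (4.775 − 1)/24.66 = 1.467
NF = 10 log₁₀(1.467) = 1.67 dB

1.67 dB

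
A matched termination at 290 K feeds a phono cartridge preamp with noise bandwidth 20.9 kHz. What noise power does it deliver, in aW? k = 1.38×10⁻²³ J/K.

83.6 aW

P_n = kTB = 1.38×10⁻²³ × 290 × 2.09×10⁴ = 8.36×10⁻¹⁷ W = 83.6 aW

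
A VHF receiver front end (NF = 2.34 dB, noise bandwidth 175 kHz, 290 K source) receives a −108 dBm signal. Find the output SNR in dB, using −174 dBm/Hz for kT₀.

Noise floor: N = −174 + 10 log₁₀(B) + NF
10 log₁₀(1.75×10⁵) = 52.43 dB
N = −174 + 52.43 + 2.34 = −119.23 dBm
SNR = P_sig − N = −108 − (−119.23) = 11.23 dB → 11.2 dB

11.2 dB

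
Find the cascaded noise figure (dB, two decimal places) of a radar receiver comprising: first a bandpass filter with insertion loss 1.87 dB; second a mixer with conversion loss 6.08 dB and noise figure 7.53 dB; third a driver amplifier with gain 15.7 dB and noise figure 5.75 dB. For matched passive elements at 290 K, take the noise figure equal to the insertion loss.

Convert to linear (a loss of L dB is a gain of −L dB): F_i = 10^(NF_i/10), G_i = 10^(G_i,dB/10)
  Stage 1: F_1 = 10^(1.87/10) = 1.538, G_1 = 10^(−1.87/10) = 0.6501
  Stage 2: F_2 = 10^(7.53/10) = 5.662, G_2 = 10^(−6.08/10) = 0.2466
  Stage 3: F_3 = 10^(5.75/10) = 3.758, G_3 = 10^(15.7/10) = 37.15
Friis cascade:
  F = 1.538 + (5.662 − 1)/0.6501 + (3.758 − 1)/0.1603 = 25.91
NF = 10 log₁₀(25.91) = 14.14 dB

14.14 dB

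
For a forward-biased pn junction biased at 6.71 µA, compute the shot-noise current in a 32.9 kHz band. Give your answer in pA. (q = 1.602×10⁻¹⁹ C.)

I_n = √(2qI·B)
2qI·B = 2 × 1.602×10⁻¹⁹ × 6.71×10⁻⁶ × 3.29×10⁴ = 7.07×10⁻²⁰ A²
I_n = √(7.07×10⁻²⁰) = 2.66×10⁻¹⁰ A = 266 pA

266 pA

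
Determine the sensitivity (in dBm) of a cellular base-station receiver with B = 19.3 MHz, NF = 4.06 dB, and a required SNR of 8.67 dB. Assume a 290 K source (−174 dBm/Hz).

−88.4 dBm

Sensitivity = −174 + 10 log₁₀(B) + NF + SNR_min
= −174 + 72.86 + 4.06 + 8.67
= −88.41 dBm → −88.4 dBm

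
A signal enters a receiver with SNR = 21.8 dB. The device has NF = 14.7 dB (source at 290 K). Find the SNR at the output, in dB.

7.1 dB

By definition F = SNR_in/SNR_out, so in dB: SNR_out = SNR_in − NF
SNR_out = 21.8 − 14.7 = 7.1 dB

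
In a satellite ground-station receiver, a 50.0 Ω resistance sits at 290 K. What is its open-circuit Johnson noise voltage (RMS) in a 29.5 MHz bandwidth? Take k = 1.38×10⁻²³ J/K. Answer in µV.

4.86 µV

V_n = √(4kTRB)
4kTRB = 4 × 1.38×10⁻²³ × 290 × 5.00×10¹ × 2.95×10⁷ = 2.36×10⁻¹¹ V²
V_n = √(2.36×10⁻¹¹) = 4.86×10⁻⁶ V = 4.86 µV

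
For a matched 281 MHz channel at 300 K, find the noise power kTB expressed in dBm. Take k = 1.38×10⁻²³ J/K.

P_n = kTB = 1.38×10⁻²³ × 300 × 2.81×10⁸ = 1.16×10⁻¹² W
In dBm: 10 log₁₀(1.16×10⁻¹² / 10⁻³) = −89.3 dBm

−89.3 dBm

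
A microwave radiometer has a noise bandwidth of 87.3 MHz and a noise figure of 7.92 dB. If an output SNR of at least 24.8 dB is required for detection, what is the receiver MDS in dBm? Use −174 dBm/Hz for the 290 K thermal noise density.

Sensitivity = −174 + 10 log₁₀(B) + NF + SNR_min
= −174 + 79.41 + 7.92 + 24.8
= −61.87 dBm → −61.9 dBm

−61.9 dBm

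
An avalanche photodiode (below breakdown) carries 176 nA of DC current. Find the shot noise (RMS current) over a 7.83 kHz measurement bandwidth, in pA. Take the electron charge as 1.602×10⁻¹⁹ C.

21.0 pA

I_n = √(2qI·B)
2qI·B = 2 × 1.602×10⁻¹⁹ × 1.76×10⁻⁷ × 7.83×10³ = 4.42×10⁻²² A²
I_n = √(4.42×10⁻²²) = 2.10×10⁻¹¹ A = 21.0 pA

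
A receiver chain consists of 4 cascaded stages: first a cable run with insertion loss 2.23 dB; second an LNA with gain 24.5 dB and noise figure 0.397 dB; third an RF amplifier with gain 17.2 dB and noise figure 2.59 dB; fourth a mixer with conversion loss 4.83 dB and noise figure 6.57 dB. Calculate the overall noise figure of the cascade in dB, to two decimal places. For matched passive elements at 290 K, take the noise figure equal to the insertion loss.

Convert to linear (a loss of L dB is a gain of −L dB): F_i = 10^(NF_i/10), G_i = 10^(G_i,dB/10)
  Stage 1: F_1 = 10^(2.23/10) = 1.671, G_1 = 10^(−2.23/10) = 0.5984
  Stage 2: F_2 = 10^(0.397/10) = 1.096, G_2 = 10^(24.5/10) = 281.8
  Stage 3: F_3 = 10^(2.59/10) = 1.816, G_3 = 10^(17.2/10) = 52.48
  Stage 4: F_4 = 10^(6.57/10) = 4.539, G_4 = 10^(−4.83/10) = 0.3289
Friis cascade:
  F = 1.671 + (1.096 − 1)/0.5984 + (1.816 − 1)/168.7 + (4.539 − 1)/8851 = 1.836
NF = 10 log₁₀(1.836) = 2.64 dB

2.64 dB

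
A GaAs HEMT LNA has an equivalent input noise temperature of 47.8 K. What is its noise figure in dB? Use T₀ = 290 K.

0.663 dB

F = 1 + T_e/T₀ = 1 + 47.8/290 = 1.16483
NF = 10 log₁₀(1.16483) = 0.663 dB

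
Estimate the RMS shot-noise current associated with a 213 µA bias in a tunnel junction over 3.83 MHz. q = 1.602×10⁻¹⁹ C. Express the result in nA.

I_n = √(2qI·B)
2qI·B = 2 × 1.602×10⁻¹⁹ × 2.13×10⁻⁴ × 3.83×10⁶ = 2.61×10⁻¹⁶ A²
I_n = √(2.61×10⁻¹⁶) = 1.62×10⁻⁸ A = 16.2 nA

16.2 nA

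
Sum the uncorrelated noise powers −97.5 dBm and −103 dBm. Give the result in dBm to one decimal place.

−96.4 dBm

Convert to linear, add, convert back:
P₁ = 1.78×10⁻¹³ W, P₂ = 5.01×10⁻¹⁴ W
P_tot = 2.28×10⁻¹³ W → 10 log₁₀(P_tot / 10⁻³) = −96.4 dBm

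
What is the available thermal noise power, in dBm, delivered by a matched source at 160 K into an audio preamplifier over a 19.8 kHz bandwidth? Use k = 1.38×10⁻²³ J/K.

P_n = kTB = 1.38×10⁻²³ × 160 × 1.98×10⁴ = 4.37×10⁻¹⁷ W
In dBm: 10 log₁₀(4.37×10⁻¹⁷ / 10⁻³) = −133.6 dBm

−133.6 dBm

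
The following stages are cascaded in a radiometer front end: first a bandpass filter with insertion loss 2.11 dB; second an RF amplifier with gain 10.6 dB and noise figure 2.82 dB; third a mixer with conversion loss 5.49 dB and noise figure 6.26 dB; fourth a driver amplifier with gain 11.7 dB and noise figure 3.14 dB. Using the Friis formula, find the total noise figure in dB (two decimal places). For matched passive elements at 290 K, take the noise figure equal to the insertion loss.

Convert to linear (a loss of L dB is a gain of −L dB): F_i = 10^(NF_i/10), G_i = 10^(G_i,dB/10)
  Stage 1: F_1 = 10^(2.11/10) = 1.626, G_1 = 10^(−2.11/10) = 0.6152
  Stage 2: F_2 = 10^(2.82/10) = 1.914, G_2 = 10^(10.6/10) = 11.48
  Stage 3: F_3 = 10^(6.26/10) = 4.227, G_3 = 10^(−5.49/10) = 0.2825
  Stage 4: F_4 = 10^(3.14/10) = 2.061, G_4 = 10^(11.7/10) = 14.79
Friis cascade:
  F = 1.626 + (1.914 − 1)/0.6152 + (4.227 − 1)/7.063 + (2.061 − 1)/1.995 = 4.100
NF = 10 log₁₀(4.100) = 6.13 dB

6.13 dB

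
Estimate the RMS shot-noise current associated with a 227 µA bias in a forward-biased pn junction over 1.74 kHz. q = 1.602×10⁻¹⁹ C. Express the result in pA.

I_n = √(2qI·B)
2qI·B = 2 × 1.602×10⁻¹⁹ × 2.27×10⁻⁴ × 1.74×10³ = 1.27×10⁻¹⁹ A²
I_n = √(1.27×10⁻¹⁹) = 3.56×10⁻¹⁰ A = 356 pA

356 pA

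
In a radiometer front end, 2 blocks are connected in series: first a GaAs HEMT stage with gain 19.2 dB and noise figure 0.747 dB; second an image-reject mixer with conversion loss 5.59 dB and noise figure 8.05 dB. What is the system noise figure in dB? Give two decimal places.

Convert to linear (a loss of L dB is a gain of −L dB): F_i = 10^(NF_i/10), G_i = 10^(G_i,dB/10)
  Stage 1: F_1 = 10^(0.747/10) = 1.188, G_1 = 10^(19.2/10) = 83.18
  Stage 2: F_2 = 10^(8.05/10) = 6.383, G_2 = 10^(−5.59/10) = 0.2761
Friis cascade:
  F = 1.188 + (6.383 − 1)/83.18 = 1.252
NF = 10 log₁₀(1.252) = 0.98 dB

0.98 dB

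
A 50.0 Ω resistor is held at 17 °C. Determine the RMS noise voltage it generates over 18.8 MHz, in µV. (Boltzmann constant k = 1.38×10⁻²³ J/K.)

3.88 µV

T = 17 °C + 273.15 = 290.15 K
V_n = √(4kTRB)
4kTRB = 4 × 1.38×10⁻²³ × 290.15 × 5.00×10¹ × 1.88×10⁷ = 1.51×10⁻¹¹ V²
V_n = √(1.51×10⁻¹¹) = 3.88×10⁻⁶ V = 3.88 µV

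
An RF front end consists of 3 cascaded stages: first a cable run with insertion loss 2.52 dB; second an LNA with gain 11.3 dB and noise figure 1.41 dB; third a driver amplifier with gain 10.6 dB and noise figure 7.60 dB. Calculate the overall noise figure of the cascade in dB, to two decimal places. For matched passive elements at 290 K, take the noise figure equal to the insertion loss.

Convert to linear (a loss of L dB is a gain of −L dB): F_i = 10^(NF_i/10), G_i = 10^(G_i,dB/10)
  Stage 1: F_1 = 10^(2.52/10) = 1.786, G_1 = 10^(−2.52/10) = 0.5598
  Stage 2: F_2 = 10^(1.41/10) = 1.384, G_2 = 10^(11.3/10) = 13.49
  Stage 3: F_3 = 10^(7.60/10) = 5.754, G_3 = 10^(10.6/10) = 11.48
Friis cascade:
  F = 1.786 + (1.384 − 1)/0.5598 + (5.754 − 1)/7.551 = 3.101
NF = 10 log₁₀(3.101) = 4.92 dB

4.92 dB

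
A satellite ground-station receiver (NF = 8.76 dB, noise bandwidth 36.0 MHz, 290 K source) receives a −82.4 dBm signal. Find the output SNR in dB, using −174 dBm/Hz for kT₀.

Noise floor: N = −174 + 10 log₁₀(B) + NF
10 log₁₀(3.60×10⁷) = 75.56 dB
N = −174 + 75.56 + 8.76 = −89.68 dBm
SNR = P_sig − N = −82.4 − (−89.68) = 7.28 dB → 7.3 dB

7.3 dB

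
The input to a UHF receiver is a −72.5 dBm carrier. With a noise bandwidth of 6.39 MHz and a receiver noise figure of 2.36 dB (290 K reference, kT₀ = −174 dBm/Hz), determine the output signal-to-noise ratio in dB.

31.1 dB

Noise floor: N = −174 + 10 log₁₀(B) + NF
10 log₁₀(6.39×10⁶) = 68.06 dB
N = −174 + 68.06 + 2.36 = −103.58 dBm
SNR = P_sig − N = −72.5 − (−103.58) = 31.08 dB → 31.1 dB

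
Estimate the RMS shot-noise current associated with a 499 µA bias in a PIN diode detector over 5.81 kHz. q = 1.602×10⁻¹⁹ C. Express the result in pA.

I_n = √(2qI·B)
2qI·B = 2 × 1.602×10⁻¹⁹ × 4.99×10⁻⁴ × 5.81×10³ = 9.29×10⁻¹⁹ A²
I_n = √(9.29×10⁻¹⁹) = 9.64×10⁻¹⁰ A = 964 pA

964 pA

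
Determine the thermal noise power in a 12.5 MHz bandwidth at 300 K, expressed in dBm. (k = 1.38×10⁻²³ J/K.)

P_n = kTB = 1.38×10⁻²³ × 300 × 1.25×10⁷ = 5.17×10⁻¹⁴ W
In dBm: 10 log₁₀(5.17×10⁻¹⁴ / 10⁻³) = −102.9 dBm

−102.9 dBm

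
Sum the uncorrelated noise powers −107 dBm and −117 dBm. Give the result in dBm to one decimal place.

−106.6 dBm

Convert to linear, add, convert back:
P₁ = 2.00×10⁻¹⁴ W, P₂ = 2.00×10⁻¹⁵ W
P_tot = 2.19×10⁻¹⁴ W → 10 log₁₀(P_tot / 10⁻³) = −106.6 dBm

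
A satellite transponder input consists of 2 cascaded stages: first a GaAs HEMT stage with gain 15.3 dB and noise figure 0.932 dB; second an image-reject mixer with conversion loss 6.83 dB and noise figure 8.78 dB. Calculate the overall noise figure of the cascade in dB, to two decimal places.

1.56 dB

Convert to linear (a loss of L dB is a gain of −L dB): F_i = 10^(NF_i/10), G_i = 10^(G_i,dB/10)
  Stage 1: F_1 = 10^(0.932/10) = 1.239, G_1 = 10^(15.3/10) = 33.88
  Stage 2: F_2 = 10^(8.78/10) = 7.551, G_2 = 10^(−6.83/10) = 0.2075
Friis cascade:
  F = 1.239 + (7.551 − 1)/33.88 = 1.433
NF = 10 log₁₀(1.433) = 1.56 dB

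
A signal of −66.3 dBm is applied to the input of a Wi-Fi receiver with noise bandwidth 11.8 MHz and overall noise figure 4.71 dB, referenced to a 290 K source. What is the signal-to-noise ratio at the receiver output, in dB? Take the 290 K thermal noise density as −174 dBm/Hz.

Noise floor: N = −174 + 10 log₁₀(B) + NF
10 log₁₀(1.18×10⁷) = 70.72 dB
N = −174 + 70.72 + 4.71 = −98.57 dBm
SNR = P_sig − N = −66.3 − (−98.57) = 32.27 dB → 32.3 dB

32.3 dB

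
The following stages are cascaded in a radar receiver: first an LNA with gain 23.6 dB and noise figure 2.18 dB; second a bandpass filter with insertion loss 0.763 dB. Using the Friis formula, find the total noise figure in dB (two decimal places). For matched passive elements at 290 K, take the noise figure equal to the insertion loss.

Convert to linear (a loss of L dB is a gain of −L dB): F_i = 10^(NF_i/10), G_i = 10^(G_i,dB/10)
  Stage 1: F_1 = 10^(2.18/10) = 1.652, G_1 = 10^(23.6/10) = 229.1
  Stage 2: F_2 = 10^(0.763/10) = 1.192, G_2 = 10^(−0.763/10) = 0.8389
Friis cascade:
  F = 1.652 + (1.192 − 1)/229.1 = 1.653
NF = 10 log₁₀(1.653) = 2.18 dB

2.18 dB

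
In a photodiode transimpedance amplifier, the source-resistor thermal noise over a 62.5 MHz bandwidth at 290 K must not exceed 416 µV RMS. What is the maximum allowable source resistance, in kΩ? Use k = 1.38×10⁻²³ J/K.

173 kΩ

Johnson–Nyquist: V_n = √(4kTRB) ⇒ R = V_n² / (4kTB)
4kTB = 4 × 1.38×10⁻²³ × 290 × 6.25×10⁷ = 1.00×10⁻¹²
R = (4.16×10⁻⁴)² / 1.00×10⁻¹² = 1.73×10⁵ Ω = 173 kΩ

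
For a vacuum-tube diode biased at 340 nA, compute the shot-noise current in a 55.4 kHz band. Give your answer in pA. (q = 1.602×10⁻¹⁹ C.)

I_n = √(2qI·B)
2qI·B = 2 × 1.602×10⁻¹⁹ × 3.40×10⁻⁷ × 5.54×10⁴ = 6.04×10⁻²¹ A²
I_n = √(6.04×10⁻²¹) = 7.77×10⁻¹¹ A = 77.7 pA

77.7 pA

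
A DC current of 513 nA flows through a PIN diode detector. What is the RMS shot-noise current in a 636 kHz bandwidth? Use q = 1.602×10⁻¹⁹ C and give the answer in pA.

323 pA

I_n = √(2qI·B)
2qI·B = 2 × 1.602×10⁻¹⁹ × 5.13×10⁻⁷ × 6.36×10⁵ = 1.05×10⁻¹⁹ A²
I_n = √(1.05×10⁻¹⁹) = 3.23×10⁻¹⁰ A = 323 pA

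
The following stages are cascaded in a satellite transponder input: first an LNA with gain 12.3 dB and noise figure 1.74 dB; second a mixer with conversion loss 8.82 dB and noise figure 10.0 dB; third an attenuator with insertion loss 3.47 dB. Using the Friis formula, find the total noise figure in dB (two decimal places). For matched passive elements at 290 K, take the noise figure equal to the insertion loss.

4.10 dB

Convert to linear (a loss of L dB is a gain of −L dB): F_i = 10^(NF_i/10), G_i = 10^(G_i,dB/10)
  Stage 1: F_1 = 10^(1.74/10) = 1.493, G_1 = 10^(12.3/10) = 16.98
  Stage 2: F_2 = 10^(10.0/10) = 10.00, G_2 = 10^(−8.82/10) = 0.1312
  Stage 3: F_3 = 10^(3.47/10) = 2.223, G_3 = 10^(−3.47/10) = 0.4498
Friis cascade:
  F = 1.493 + (10.00 − 1)/16.98 + (2.223 − 1)/2.228 = 2.572
NF = 10 log₁₀(2.572) = 4.10 dB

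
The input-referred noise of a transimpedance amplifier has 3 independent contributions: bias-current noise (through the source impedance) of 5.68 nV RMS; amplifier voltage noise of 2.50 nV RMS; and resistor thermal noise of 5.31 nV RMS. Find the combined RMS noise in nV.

Uncorrelated sources add in power (mean-square): V_tot = √(ΣV_i²)
V_tot = √[(5.68×10⁻⁹)² + (2.50×10⁻⁹)² + (5.31×10⁻⁹)²] = 8.17×10⁻⁹ V = 8.17 nV

8.17 nV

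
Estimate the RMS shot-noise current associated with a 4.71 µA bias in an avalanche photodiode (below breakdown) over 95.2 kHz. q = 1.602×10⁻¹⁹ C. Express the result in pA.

I_n = √(2qI·B)
2qI·B = 2 × 1.602×10⁻¹⁹ × 4.71×10⁻⁶ × 9.52×10⁴ = 1.44×10⁻¹⁹ A²
I_n = √(1.44×10⁻¹⁹) = 3.79×10⁻¹⁰ A = 379 pA

379 pA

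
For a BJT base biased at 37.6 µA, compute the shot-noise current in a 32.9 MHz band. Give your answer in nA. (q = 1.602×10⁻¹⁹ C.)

I_n = √(2qI·B)
2qI·B = 2 × 1.602×10⁻¹⁹ × 3.76×10⁻⁵ × 3.29×10⁷ = 3.96×10⁻¹⁶ A²
I_n = √(3.96×10⁻¹⁶) = 1.99×10⁻⁸ A = 19.9 nA

19.9 nA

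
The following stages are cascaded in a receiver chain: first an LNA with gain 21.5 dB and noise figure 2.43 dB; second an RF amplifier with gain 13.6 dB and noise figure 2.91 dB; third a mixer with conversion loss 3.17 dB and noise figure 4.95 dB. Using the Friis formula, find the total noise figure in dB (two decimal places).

2.45 dB

Convert to linear (a loss of L dB is a gain of −L dB): F_i = 10^(NF_i/10), G_i = 10^(G_i,dB/10)
  Stage 1: F_1 = 10^(2.43/10) = 1.750, G_1 = 10^(21.5/10) = 141.3
  Stage 2: F_2 = 10^(2.91/10) = 1.954, G_2 = 10^(13.6/10) = 22.91
  Stage 3: F_3 = 10^(4.95/10) = 3.126, G_3 = 10^(−3.17/10) = 0.4819
Friis cascade:
  F = 1.750 + (1.954 − 1)/141.3 + (3.126 − 1)/3236 = 1.757
NF = 10 log₁₀(1.757) = 2.45 dB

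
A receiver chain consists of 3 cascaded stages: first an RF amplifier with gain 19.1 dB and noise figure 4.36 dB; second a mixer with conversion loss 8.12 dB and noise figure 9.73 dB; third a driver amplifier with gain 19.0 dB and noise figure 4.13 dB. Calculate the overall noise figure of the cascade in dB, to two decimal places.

Convert to linear (a loss of L dB is a gain of −L dB): F_i = 10^(NF_i/10), G_i = 10^(G_i,dB/10)
  Stage 1: F_1 = 10^(4.36/10) = 2.729, G_1 = 10^(19.1/10) = 81.28
  Stage 2: F_2 = 10^(9.73/10) = 9.397, G_2 = 10^(−8.12/10) = 0.1542
  Stage 3: F_3 = 10^(4.13/10) = 2.588, G_3 = 10^(19.0/10) = 79.43
Friis cascade:
  F = 2.729 + (9.397 − 1)/81.28 + (2.588 − 1)/12.53 = 2.959
NF = 10 log₁₀(2.959) = 4.71 dB

4.71 dB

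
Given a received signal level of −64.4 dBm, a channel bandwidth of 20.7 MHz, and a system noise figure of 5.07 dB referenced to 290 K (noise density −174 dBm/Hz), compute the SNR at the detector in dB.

Noise floor: N = −174 + 10 log₁₀(B) + NF
10 log₁₀(2.07×10⁷) = 73.16 dB
N = −174 + 73.16 + 5.07 = −95.77 dBm
SNR = P_sig − N = −64.4 − (−95.77) = 31.37 dB → 31.4 dB

31.4 dB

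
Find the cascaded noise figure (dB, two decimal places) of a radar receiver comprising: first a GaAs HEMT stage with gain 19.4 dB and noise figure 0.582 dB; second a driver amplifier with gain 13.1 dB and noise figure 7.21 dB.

Convert to linear (a loss of L dB is a gain of −L dB): F_i = 10^(NF_i/10), G_i = 10^(G_i,dB/10)
  Stage 1: F_1 = 10^(0.582/10) = 1.143, G_1 = 10^(19.4/10) = 87.10
  Stage 2: F_2 = 10^(7.21/10) = 5.260, G_2 = 10^(13.1/10) = 20.42
Friis cascade:
  F = 1.143 + (5.260 − 1)/87.10 = 1.192
NF = 10 log₁₀(1.192) = 0.76 dB

0.76 dB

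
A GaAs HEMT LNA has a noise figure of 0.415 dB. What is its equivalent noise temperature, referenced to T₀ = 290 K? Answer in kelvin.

29.1 K

F = 10^(0.415/10) = 1.10027
T_e = (F − 1)·T₀ = (1.10027 − 1) × 290 = 29.1 K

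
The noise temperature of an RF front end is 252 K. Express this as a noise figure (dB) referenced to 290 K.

2.72 dB

F = 1 + T_e/T₀ = 1 + 252/290 = 1.86897
NF = 10 log₁₀(1.86897) = 2.72 dB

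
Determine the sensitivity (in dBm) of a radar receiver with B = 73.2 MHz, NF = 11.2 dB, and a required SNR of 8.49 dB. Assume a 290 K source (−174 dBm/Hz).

Sensitivity = −174 + 10 log₁₀(B) + NF + SNR_min
= −174 + 78.65 + 11.2 + 8.49
= −75.66 dBm → −75.7 dBm

−75.7 dBm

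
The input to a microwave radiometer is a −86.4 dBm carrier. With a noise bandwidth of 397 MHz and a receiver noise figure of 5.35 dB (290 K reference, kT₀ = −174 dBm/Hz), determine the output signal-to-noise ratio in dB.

−3.7 dB

Noise floor: N = −174 + 10 log₁₀(B) + NF
10 log₁₀(3.97×10⁸) = 85.99 dB
N = −174 + 85.99 + 5.35 = −82.66 dBm
SNR = P_sig − N = −86.4 − (−82.66) = −3.74 dB → −3.7 dB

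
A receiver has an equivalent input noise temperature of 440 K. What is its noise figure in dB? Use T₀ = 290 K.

4.01 dB

F = 1 + T_e/T₀ = 1 + 440/290 = 2.51724
NF = 10 log₁₀(2.51724) = 4.01 dB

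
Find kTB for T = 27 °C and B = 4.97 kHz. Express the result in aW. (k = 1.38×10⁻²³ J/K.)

20.6 aW

T = 27 °C + 273.15 = 300.15 K
P_n = kTB = 1.38×10⁻²³ × 300.15 × 4.97×10³ = 2.06×10⁻¹⁷ W = 20.6 aW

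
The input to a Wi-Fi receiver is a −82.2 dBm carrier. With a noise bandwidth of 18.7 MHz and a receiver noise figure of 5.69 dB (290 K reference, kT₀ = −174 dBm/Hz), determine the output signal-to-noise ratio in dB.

Noise floor: N = −174 + 10 log₁₀(B) + NF
10 log₁₀(1.87×10⁷) = 72.72 dB
N = −174 + 72.72 + 5.69 = −95.59 dBm
SNR = P_sig − N = −82.2 − (−95.59) = 13.39 dB → 13.4 dB

13.4 dB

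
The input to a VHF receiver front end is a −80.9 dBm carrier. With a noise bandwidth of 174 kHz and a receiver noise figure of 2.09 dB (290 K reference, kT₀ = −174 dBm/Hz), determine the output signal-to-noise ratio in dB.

Noise floor: N = −174 + 10 log₁₀(B) + NF
10 log₁₀(1.74×10⁵) = 52.41 dB
N = −174 + 52.41 + 2.09 = −119.50 dBm
SNR = P_sig − N = −80.9 − (−119.50) = 38.60 dB → 38.6 dB

38.6 dB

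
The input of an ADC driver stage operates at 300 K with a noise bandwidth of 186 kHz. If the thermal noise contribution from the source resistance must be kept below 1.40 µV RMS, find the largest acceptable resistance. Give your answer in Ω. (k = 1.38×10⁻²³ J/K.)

Johnson–Nyquist: V_n = √(4kTRB) ⇒ R = V_n² / (4kTB)
4kTB = 4 × 1.38×10⁻²³ × 300 × 1.86×10⁵ = 3.08×10⁻¹⁵
R = (1.40×10⁻⁶)² / 3.08×10⁻¹⁵ = 6.36×10² Ω = 636 Ω

636 Ω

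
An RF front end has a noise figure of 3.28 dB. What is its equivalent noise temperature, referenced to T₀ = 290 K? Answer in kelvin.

F = 10^(3.28/10) = 2.12814
T_e = (F − 1)·T₀ = (2.12814 − 1) × 290 = 327 K

327 K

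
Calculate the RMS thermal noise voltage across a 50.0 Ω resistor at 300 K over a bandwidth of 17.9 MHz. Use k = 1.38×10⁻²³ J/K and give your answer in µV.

V_n = √(4kTRB)
4kTRB = 4 × 1.38×10⁻²³ × 300 × 5.00×10¹ × 1.79×10⁷ = 1.48×10⁻¹¹ V²
V_n = √(1.48×10⁻¹¹) = 3.85×10⁻⁶ V = 3.85 µV

3.85 µV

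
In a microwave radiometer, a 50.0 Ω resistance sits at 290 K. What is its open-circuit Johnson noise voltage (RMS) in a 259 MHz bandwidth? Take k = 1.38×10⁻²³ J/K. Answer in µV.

14.4 µV

V_n = √(4kTRB)
4kTRB = 4 × 1.38×10⁻²³ × 290 × 5.00×10¹ × 2.59×10⁸ = 2.07×10⁻¹⁰ V²
V_n = √(2.07×10⁻¹⁰) = 1.44×10⁻⁵ V = 14.4 µV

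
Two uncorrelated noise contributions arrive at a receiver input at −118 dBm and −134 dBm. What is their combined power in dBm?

Convert to linear, add, convert back:
P₁ = 1.58×10⁻¹⁵ W, P₂ = 3.98×10⁻¹⁷ W
P_tot = 1.62×10⁻¹⁵ W → 10 log₁₀(P_tot / 10⁻³) = −117.9 dBm

−117.9 dBm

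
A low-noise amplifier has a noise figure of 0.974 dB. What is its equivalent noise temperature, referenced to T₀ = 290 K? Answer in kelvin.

72.9 K

F = 10^(0.974/10) = 1.25141
T_e = (F − 1)·T₀ = (1.25141 − 1) × 290 = 72.9 K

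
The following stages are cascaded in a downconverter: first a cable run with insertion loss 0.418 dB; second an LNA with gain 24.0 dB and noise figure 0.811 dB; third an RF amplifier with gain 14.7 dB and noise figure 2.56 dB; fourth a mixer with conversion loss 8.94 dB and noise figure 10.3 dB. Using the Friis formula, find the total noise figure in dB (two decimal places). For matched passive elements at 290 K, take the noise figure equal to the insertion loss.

Convert to linear (a loss of L dB is a gain of −L dB): F_i = 10^(NF_i/10), G_i = 10^(G_i,dB/10)
  Stage 1: F_1 = 10^(0.418/10) = 1.101, G_1 = 10^(−0.418/10) = 0.9082
  Stage 2: F_2 = 10^(0.811/10) = 1.205, G_2 = 10^(24.0/10) = 251.2
  Stage 3: F_3 = 10^(2.56/10) = 1.803, G_3 = 10^(14.7/10) = 29.51
  Stage 4: F_4 = 10^(10.3/10) = 10.72, G_4 = 10^(−8.94/10) = 0.1276
Friis cascade:
  F = 1.101 + (1.205 − 1)/0.9082 + (1.803 − 1)/228.1 + (10.72 − 1)/6733 = 1.332
NF = 10 log₁₀(1.332) = 1.25 dB

1.25 dB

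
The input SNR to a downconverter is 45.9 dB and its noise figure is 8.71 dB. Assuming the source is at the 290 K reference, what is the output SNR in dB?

37.19 dB

By definition F = SNR_in/SNR_out, so in dB: SNR_out = SNR_in − NF
SNR_out = 45.9 − 8.71 = 37.19 dB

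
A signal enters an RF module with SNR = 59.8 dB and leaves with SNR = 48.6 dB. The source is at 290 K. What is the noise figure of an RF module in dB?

11.2 dB

NF (dB) = SNR_in(dB) − SNR_out(dB) when the source is at T₀
NF = 59.8 − 48.6 = 11.2 dB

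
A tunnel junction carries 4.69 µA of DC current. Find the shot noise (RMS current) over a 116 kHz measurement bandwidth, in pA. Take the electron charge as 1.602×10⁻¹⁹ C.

418 pA

I_n = √(2qI·B)
2qI·B = 2 × 1.602×10⁻¹⁹ × 4.69×10⁻⁶ × 1.16×10⁵ = 1.74×10⁻¹⁹ A²
I_n = √(1.74×10⁻¹⁹) = 4.18×10⁻¹⁰ A = 418 pA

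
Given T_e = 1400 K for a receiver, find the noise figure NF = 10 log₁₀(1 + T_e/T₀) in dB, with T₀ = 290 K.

F = 1 + T_e/T₀ = 1 + 1400/290 = 5.82759
NF = 10 log₁₀(5.82759) = 7.65 dB

7.65 dB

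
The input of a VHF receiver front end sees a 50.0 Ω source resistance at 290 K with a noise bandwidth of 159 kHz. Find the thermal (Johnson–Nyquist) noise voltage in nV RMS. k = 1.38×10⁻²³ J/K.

V_n = √(4kTRB)
4kTRB = 4 × 1.38×10⁻²³ × 290 × 5.00×10¹ × 1.59×10⁵ = 1.27×10⁻¹³ V²
V_n = √(1.27×10⁻¹³) = 3.57×10⁻⁷ V = 357 nV

357 nV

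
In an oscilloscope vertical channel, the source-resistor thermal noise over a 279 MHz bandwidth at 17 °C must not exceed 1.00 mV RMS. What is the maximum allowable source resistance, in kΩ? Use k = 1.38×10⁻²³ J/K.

224 kΩ

T = 17 °C + 273.15 = 290.15 K
Johnson–Nyquist: V_n = √(4kTRB) ⇒ R = V_n² / (4kTB)
4kTB = 4 × 1.38×10⁻²³ × 290.15 × 2.79×10⁸ = 4.47×10⁻¹²
R = (1.00×10⁻³)² / 4.47×10⁻¹² = 2.24×10⁵ Ω = 224 kΩ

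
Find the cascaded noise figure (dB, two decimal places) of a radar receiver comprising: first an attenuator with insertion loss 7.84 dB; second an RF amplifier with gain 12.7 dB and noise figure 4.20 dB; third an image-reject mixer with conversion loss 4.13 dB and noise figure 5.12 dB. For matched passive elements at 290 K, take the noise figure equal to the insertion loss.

Convert to linear (a loss of L dB is a gain of −L dB): F_i = 10^(NF_i/10), G_i = 10^(G_i,dB/10)
  Stage 1: F_1 = 10^(7.84/10) = 6.081, G_1 = 10^(−7.84/10) = 0.1644
  Stage 2: F_2 = 10^(4.20/10) = 2.630, G_2 = 10^(12.7/10) = 18.62
  Stage 3: F_3 = 10^(5.12/10) = 3.251, G_3 = 10^(−4.13/10) = 0.3864
Friis cascade:
  F = 6.081 + (2.630 − 1)/0.1644 + (3.251 − 1)/3.062 = 16.73
NF = 10 log₁₀(16.73) = 12.24 dB

12.24 dB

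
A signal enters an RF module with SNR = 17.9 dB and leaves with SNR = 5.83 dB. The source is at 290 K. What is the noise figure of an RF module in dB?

12.07 dB

NF (dB) = SNR_in(dB) − SNR_out(dB) when the source is at T₀
NF = 17.9 − 5.83 = 12.07 dB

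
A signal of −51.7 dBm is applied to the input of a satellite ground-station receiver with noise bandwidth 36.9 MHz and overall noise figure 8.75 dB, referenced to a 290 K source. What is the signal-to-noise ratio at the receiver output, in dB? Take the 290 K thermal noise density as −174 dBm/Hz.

37.9 dB

Noise floor: N = −174 + 10 log₁₀(B) + NF
10 log₁₀(3.69×10⁷) = 75.67 dB
N = −174 + 75.67 + 8.75 = −89.58 dBm
SNR = P_sig − N = −51.7 − (−89.58) = 37.88 dB → 37.9 dB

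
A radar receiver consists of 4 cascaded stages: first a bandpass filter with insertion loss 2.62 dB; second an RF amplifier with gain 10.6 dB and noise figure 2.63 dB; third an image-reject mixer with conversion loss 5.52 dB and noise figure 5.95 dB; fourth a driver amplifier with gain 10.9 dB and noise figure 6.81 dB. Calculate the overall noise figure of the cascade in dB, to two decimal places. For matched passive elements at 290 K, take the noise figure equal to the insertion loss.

Convert to linear (a loss of L dB is a gain of −L dB): F_i = 10^(NF_i/10), G_i = 10^(G_i,dB/10)
  Stage 1: F_1 = 10^(2.62/10) = 1.828, G_1 = 10^(−2.62/10) = 0.5470
  Stage 2: F_2 = 10^(2.63/10) = 1.832, G_2 = 10^(10.6/10) = 11.48
  Stage 3: F_3 = 10^(5.95/10) = 3.936, G_3 = 10^(−5.52/10) = 0.2805
  Stage 4: F_4 = 10^(6.81/10) = 4.797, G_4 = 10^(10.9/10) = 12.30
Friis cascade:
  F = 1.828 + (1.832 − 1)/0.5470 + (3.936 − 1)/6.281 + (4.797 − 1)/1.762 = 5.972
NF = 10 log₁₀(5.972) = 7.76 dB

7.76 dB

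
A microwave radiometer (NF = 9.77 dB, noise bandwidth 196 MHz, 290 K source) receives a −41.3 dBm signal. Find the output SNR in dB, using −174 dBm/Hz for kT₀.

40.0 dB

Noise floor: N = −174 + 10 log₁₀(B) + NF
10 log₁₀(1.96×10⁸) = 82.92 dB
N = −174 + 82.92 + 9.77 = −81.31 dBm
SNR = P_sig − N = −41.3 − (−81.31) = 40.01 dB → 40.0 dB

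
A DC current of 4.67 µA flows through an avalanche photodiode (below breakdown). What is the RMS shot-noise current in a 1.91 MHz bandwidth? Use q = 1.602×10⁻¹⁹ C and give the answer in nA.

1.69 nA

I_n = √(2qI·B)
2qI·B = 2 × 1.602×10⁻¹⁹ × 4.67×10⁻⁶ × 1.91×10⁶ = 2.86×10⁻¹⁸ A²
I_n = √(2.86×10⁻¹⁸) = 1.69×10⁻⁹ A = 1.69 nA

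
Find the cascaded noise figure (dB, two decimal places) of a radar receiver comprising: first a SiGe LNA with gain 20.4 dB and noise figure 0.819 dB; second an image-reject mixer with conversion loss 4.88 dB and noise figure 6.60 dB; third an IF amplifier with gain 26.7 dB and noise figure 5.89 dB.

Convert to linear (a loss of L dB is a gain of −L dB): F_i = 10^(NF_i/10), G_i = 10^(G_i,dB/10)
  Stage 1: F_1 = 10^(0.819/10) = 1.208, G_1 = 10^(20.4/10) = 109.6
  Stage 2: F_2 = 10^(6.60/10) = 4.571, G_2 = 10^(−4.88/10) = 0.3251
  Stage 3: F_3 = 10^(5.89/10) = 3.882, G_3 = 10^(26.7/10) = 467.7
Friis cascade:
  F = 1.208 + (4.571 − 1)/109.6 + (3.882 − 1)/35.65 = 1.321
NF = 10 log₁₀(1.321) = 1.21 dB

1.21 dB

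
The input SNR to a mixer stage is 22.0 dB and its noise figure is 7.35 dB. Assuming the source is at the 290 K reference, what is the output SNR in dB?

By definition F = SNR_in/SNR_out, so in dB: SNR_out = SNR_in − NF
SNR_out = 22.0 − 7.35 = 14.65 dB

14.65 dB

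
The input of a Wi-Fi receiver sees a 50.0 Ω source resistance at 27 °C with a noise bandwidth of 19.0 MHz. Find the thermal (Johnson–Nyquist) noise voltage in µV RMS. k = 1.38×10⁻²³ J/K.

3.97 µV

T = 27 °C + 273.15 = 300.15 K
V_n = √(4kTRB)
4kTRB = 4 × 1.38×10⁻²³ × 300.15 × 5.00×10¹ × 1.90×10⁷ = 1.57×10⁻¹¹ V²
V_n = √(1.57×10⁻¹¹) = 3.97×10⁻⁶ V = 3.97 µV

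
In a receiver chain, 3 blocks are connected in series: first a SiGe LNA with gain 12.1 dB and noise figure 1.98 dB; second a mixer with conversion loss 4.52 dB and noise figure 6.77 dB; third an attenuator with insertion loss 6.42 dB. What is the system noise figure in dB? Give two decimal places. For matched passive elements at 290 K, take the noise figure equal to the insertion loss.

Convert to linear (a loss of L dB is a gain of −L dB): F_i = 10^(NF_i/10), G_i = 10^(G_i,dB/10)
  Stage 1: F_1 = 10^(1.98/10) = 1.578, G_1 = 10^(12.1/10) = 16.22
  Stage 2: F_2 = 10^(6.77/10) = 4.753, G_2 = 10^(−4.52/10) = 0.3532
  Stage 3: F_3 = 10^(6.42/10) = 4.385, G_3 = 10^(−6.42/10) = 0.2280
Friis cascade:
  F = 1.578 + (4.753 − 1)/16.22 + (4.385 − 1)/5.728 = 2.400
NF = 10 log₁₀(2.400) = 3.80 dB

3.80 dB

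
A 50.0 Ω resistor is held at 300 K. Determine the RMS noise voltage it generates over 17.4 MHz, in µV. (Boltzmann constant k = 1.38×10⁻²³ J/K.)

3.80 µV

V_n = √(4kTRB)
4kTRB = 4 × 1.38×10⁻²³ × 300 × 5.00×10¹ × 1.74×10⁷ = 1.44×10⁻¹¹ V²
V_n = √(1.44×10⁻¹¹) = 3.80×10⁻⁶ V = 3.80 µV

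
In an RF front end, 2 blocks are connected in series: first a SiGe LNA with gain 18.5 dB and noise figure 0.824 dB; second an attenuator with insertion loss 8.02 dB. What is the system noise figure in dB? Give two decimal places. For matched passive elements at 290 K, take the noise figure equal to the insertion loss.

Convert to linear (a loss of L dB is a gain of −L dB): F_i = 10^(NF_i/10), G_i = 10^(G_i,dB/10)
  Stage 1: F_1 = 10^(0.824/10) = 1.209, G_1 = 10^(18.5/10) = 70.79
  Stage 2: F_2 = 10^(8.02/10) = 6.339, G_2 = 10^(−8.02/10) = 0.1578
Friis cascade:
  F = 1.209 + (6.339 − 1)/70.79 = 1.284
NF = 10 log₁₀(1.284) = 1.09 dB

1.09 dB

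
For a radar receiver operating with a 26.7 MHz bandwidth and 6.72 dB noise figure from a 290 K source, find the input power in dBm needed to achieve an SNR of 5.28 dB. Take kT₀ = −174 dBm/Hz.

−87.7 dBm

Sensitivity = −174 + 10 log₁₀(B) + NF + SNR_min
= −174 + 74.27 + 6.72 + 5.28
= −87.73 dBm → −87.7 dBm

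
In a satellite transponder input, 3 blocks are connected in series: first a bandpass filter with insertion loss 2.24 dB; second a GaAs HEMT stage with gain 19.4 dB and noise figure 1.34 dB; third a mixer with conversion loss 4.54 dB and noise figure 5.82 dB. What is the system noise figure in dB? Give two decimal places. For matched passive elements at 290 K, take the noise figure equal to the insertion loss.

Convert to linear (a loss of L dB is a gain of −L dB): F_i = 10^(NF_i/10), G_i = 10^(G_i,dB/10)
  Stage 1: F_1 = 10^(2.24/10) = 1.675, G_1 = 10^(−2.24/10) = 0.5970
  Stage 2: F_2 = 10^(1.34/10) = 1.361, G_2 = 10^(19.4/10) = 87.10
  Stage 3: F_3 = 10^(5.82/10) = 3.819, G_3 = 10^(−4.54/10) = 0.3516
Friis cascade:
  F = 1.675 + (1.361 − 1)/0.5970 + (3.819 − 1)/52.00 = 2.335
NF = 10 log₁₀(2.335) = 3.68 dB

3.68 dB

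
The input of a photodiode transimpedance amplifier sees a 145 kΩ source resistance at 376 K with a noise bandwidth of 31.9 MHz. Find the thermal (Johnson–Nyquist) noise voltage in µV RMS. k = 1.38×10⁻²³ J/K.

310 µV

V_n = √(4kTRB)
4kTRB = 4 × 1.38×10⁻²³ × 376 × 1.45×10⁵ × 3.19×10⁷ = 9.60×10⁻⁸ V²
V_n = √(9.60×10⁻⁸) = 3.10×10⁻⁴ V = 310 µV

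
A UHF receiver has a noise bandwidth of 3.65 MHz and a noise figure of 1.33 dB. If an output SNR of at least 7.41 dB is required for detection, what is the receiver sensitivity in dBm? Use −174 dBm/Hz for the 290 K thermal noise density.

−99.6 dBm

Sensitivity = −174 + 10 log₁₀(B) + NF + SNR_min
= −174 + 65.62 + 1.33 + 7.41
= −99.64 dBm → −99.6 dBm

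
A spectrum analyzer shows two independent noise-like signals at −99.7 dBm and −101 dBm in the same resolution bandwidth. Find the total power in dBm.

−97.3 dBm

Convert to linear, add, convert back:
P₁ = 1.07×10⁻¹³ W, P₂ = 7.94×10⁻¹⁴ W
P_tot = 1.87×10⁻¹³ W → 10 log₁₀(P_tot / 10⁻³) = −97.3 dBm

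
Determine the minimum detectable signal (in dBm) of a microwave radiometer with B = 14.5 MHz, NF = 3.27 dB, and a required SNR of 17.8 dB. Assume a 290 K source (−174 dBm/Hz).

−81.3 dBm

Sensitivity = −174 + 10 log₁₀(B) + NF + SNR_min
= −174 + 71.61 + 3.27 + 17.8
= −81.32 dBm → −81.3 dBm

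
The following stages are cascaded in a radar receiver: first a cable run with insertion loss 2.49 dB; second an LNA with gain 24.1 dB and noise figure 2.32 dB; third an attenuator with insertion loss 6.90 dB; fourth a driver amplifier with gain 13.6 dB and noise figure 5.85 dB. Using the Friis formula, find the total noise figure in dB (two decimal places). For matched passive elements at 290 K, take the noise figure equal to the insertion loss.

Convert to linear (a loss of L dB is a gain of −L dB): F_i = 10^(NF_i/10), G_i = 10^(G_i,dB/10)
  Stage 1: F_1 = 10^(2.49/10) = 1.774, G_1 = 10^(−2.49/10) = 0.5636
  Stage 2: F_2 = 10^(2.32/10) = 1.706, G_2 = 10^(24.1/10) = 257.0
  Stage 3: F_3 = 10^(6.90/10) = 4.898, G_3 = 10^(−6.90/10) = 0.2042
  Stage 4: F_4 = 10^(5.85/10) = 3.846, G_4 = 10^(13.6/10) = 22.91
Friis cascade:
  F = 1.774 + (1.706 − 1)/0.5636 + (4.898 − 1)/144.9 + (3.846 − 1)/29.58 = 3.150
NF = 10 log₁₀(3.150) = 4.98 dB

4.98 dB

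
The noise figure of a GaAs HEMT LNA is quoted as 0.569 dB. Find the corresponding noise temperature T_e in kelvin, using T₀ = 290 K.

F = 10^(0.569/10) = 1.13999
T_e = (F − 1)·T₀ = (1.13999 − 1) × 290 = 40.6 K

40.6 K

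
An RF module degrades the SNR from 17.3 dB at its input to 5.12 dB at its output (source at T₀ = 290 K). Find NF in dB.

12.18 dB

NF (dB) = SNR_in(dB) − SNR_out(dB) when the source is at T₀
NF = 17.3 − 5.12 = 12.18 dB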